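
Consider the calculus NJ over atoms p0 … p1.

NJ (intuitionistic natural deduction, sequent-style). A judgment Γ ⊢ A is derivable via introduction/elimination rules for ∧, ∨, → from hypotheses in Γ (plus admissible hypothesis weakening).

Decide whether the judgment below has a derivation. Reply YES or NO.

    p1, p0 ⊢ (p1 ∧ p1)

Derivation trace:
[∧I] p1, p0 ⊢ (p1 ∧ p1)
  [Wk] p1, p0 ⊢ p1
    [Ax] p1 ⊢ p1
  [Wk] p1, p0 ⊢ p1
    [Ax] p1 ⊢ p1

Result: YES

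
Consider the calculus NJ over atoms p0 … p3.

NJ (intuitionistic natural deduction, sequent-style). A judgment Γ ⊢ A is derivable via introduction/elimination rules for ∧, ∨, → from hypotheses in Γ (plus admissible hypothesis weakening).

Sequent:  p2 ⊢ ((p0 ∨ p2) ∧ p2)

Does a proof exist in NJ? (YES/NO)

Derivation trace:
[∧I] p2 ⊢ ((p0 ∨ p2) ∧ p2)
  [∨I₂] p2 ⊢ (p0 ∨ p2)
    [Ax] p2 ⊢ p2
  [Ax] p2 ⊢ p2

Result: YES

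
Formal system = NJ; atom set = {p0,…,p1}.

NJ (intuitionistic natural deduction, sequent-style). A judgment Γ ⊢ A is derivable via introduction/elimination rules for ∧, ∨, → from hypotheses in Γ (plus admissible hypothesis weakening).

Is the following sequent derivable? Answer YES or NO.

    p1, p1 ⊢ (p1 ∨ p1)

Proof tree:
[Wk] p1, p1 ⊢ (p1 ∨ p1)
  [∨I₂] p1 ⊢ (p1 ∨ p1)
    [Ax] p1 ⊢ p1

Result: YES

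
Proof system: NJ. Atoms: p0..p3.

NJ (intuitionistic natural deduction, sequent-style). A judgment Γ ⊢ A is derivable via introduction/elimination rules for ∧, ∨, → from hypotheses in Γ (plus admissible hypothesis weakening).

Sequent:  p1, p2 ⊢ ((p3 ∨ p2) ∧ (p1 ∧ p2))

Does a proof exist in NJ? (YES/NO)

Proof tree:
[→E] p1, p2 ⊢ ((p3 ∨ p2) ∧ (p1 ∧ p2))
  [→I] p2 ⊢ (p1 → ((p3 ∨ p2) ∧ (p1 ∧ p2)))
    [∧I] p1, p2 ⊢ ((p3 ∨ p2) ∧ (p1 ∧ p2))
      [∨I₂] p2 ⊢ (p3 ∨ p2)
        [Ax] p2 ⊢ p2
      [∧I] p1, p2 ⊢ (p1 ∧ p2)
        [Ax] p1 ⊢ p1
        [Ax] p2 ⊢ p2
  [Ax] p1 ⊢ p1

Result: YES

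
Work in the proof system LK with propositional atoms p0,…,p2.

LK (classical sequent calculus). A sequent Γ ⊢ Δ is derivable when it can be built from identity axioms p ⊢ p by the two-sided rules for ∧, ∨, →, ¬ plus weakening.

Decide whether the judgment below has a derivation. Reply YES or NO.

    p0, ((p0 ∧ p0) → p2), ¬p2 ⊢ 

Proof tree:
[¬L] p0, ((p0 ∧ p0) → p2), ¬p2 ⊢ 
  [→L] p0, ((p0 ∧ p0) → p2) ⊢ p2
    [∧R] p0 ⊢ (p0 ∧ p0)
      [Ax] p0 ⊢ p0
      [Ax] p0 ⊢ p0
    [Ax] p2 ⊢ p2

Result: YES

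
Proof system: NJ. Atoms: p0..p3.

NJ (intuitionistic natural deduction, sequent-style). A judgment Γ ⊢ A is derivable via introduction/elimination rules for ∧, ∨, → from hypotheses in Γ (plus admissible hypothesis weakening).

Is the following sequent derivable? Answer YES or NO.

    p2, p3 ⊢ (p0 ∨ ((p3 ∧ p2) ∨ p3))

Derivation (root first):
[∨I₂] p2, p3 ⊢ (p0 ∨ ((p3 ∧ p2) ∨ p3))
  [∨I₁] p2, p3 ⊢ ((p3 ∧ p2) ∨ p3)
    [∧I] p2, p3 ⊢ (p3 ∧ p2)
      [Ax] p3 ⊢ p3
      [Ax] p2 ⊢ p2

Result: YES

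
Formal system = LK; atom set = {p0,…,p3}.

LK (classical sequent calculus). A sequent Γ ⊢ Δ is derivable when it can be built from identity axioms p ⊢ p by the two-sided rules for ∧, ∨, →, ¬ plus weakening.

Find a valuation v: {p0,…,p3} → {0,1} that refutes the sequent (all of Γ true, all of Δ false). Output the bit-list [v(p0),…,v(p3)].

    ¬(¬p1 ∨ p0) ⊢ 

Search for a countermodel by truth-table:
  v=0000: Γ:[¬(¬p1 ∨ p0)=F] Δ:[] refutes=False
  v=0001: Γ:[¬(¬p1 ∨ p0)=F] Δ:[] refutes=False
  v=0010: Γ:[¬(¬p1 ∨ p0)=F] Δ:[] refutes=False
  v=0011: Γ:[¬(¬p1 ∨ p0)=F] Δ:[] refutes=False
  v=0100: Γ:[¬(¬p1 ∨ p0)=T] Δ:[] refutes=True  ← countermodel

Result: [0, 1, 0, 0]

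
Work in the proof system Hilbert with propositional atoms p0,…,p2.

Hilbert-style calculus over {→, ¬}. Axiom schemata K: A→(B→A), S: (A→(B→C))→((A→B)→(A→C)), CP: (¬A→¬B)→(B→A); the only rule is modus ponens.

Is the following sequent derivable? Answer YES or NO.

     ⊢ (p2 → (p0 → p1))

Enumerate valuations to refute Γ ⊢ Δ:
  v=000: Γ:[] Δ:[(p2 → (p0 → p1))=T] refutes=False
  v=001: Γ:[] Δ:[(p2 → (p0 → p1))=T] refutes=False
  v=010: Γ:[] Δ:[(p2 → (p0 → p1))=T] refutes=False
  v=011: Γ:[] Δ:[(p2 → (p0 → p1))=T] refutes=False
  v=100: Γ:[] Δ:[(p2 → (p0 → p1))=T] refutes=False
  v=101: Γ:[] Δ:[(p2 → (p0 → p1))=F] refutes=True  ← countermodel

Result: NO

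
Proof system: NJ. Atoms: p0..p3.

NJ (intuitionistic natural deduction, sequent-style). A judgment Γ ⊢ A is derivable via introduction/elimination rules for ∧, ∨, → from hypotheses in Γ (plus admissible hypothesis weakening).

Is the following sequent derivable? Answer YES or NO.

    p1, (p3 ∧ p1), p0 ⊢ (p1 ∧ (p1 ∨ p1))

Proof tree:
[∧I] p1, (p3 ∧ p1), p0 ⊢ (p1 ∧ (p1 ∨ p1))
  [Wk] p1, p0 ⊢ p1
    [Ax] p1 ⊢ p1
  [Wk] p1, (p3 ∧ p1) ⊢ (p1 ∨ p1)
    [∨I₁] p1 ⊢ (p1 ∨ p1)
      [Ax] p1 ⊢ p1

Result: YES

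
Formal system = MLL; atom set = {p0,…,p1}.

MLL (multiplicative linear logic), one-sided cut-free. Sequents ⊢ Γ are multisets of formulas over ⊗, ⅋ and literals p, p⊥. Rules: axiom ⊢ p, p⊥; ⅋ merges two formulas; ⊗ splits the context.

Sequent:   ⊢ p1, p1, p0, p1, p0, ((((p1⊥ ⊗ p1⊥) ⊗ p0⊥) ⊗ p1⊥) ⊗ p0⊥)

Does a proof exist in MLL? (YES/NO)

Proof tree:
[⊗]  ⊢ p1, p1, p0, p1, p0, ((((p1⊥ ⊗ p1⊥) ⊗ p0⊥) ⊗ p1⊥) ⊗ p0⊥)
  [⊗]  ⊢ p1, p1, p0, p1, (((p1⊥ ⊗ p1⊥) ⊗ p0⊥) ⊗ p1⊥)
    [⊗]  ⊢ p1, p1, p0, ((p1⊥ ⊗ p1⊥) ⊗ p0⊥)
      [⊗]  ⊢ p1, p1, (p1⊥ ⊗ p1⊥)
        [Ax]  ⊢ p1, p1⊥
        [Ax]  ⊢ p1, p1⊥
      [Ax]  ⊢ p0, p0⊥
    [Ax]  ⊢ p1, p1⊥
  [Ax]  ⊢ p0, p0⊥

Result: YES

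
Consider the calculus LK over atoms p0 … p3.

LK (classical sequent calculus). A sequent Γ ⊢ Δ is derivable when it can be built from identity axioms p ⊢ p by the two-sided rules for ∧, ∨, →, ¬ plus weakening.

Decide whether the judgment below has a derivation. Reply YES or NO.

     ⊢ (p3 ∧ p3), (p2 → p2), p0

Proof tree:
[WR]  ⊢ (p3 ∧ p3), (p2 → p2), p0
  [→R]  ⊢ (p3 ∧ p3), (p2 → p2)
    [∧R] p2 ⊢ p2, (p3 ∧ p3)
      [WR] p2 ⊢ p2, p3
        [Ax] p2 ⊢ p2
      [WR] p2 ⊢ p2, p3
        [Ax] p2 ⊢ p2

Result: YES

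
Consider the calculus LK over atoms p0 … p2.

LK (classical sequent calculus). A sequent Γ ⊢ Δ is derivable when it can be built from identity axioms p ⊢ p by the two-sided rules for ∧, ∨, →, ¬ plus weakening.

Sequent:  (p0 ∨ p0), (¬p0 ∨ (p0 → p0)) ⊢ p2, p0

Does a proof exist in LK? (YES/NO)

Derivation (root first):
[∨L] (p0 ∨ p0), (¬p0 ∨ (p0 → p0)) ⊢ p2, p0
  [¬L] (p0 ∨ p0), ¬p0 ⊢ p2
    [∨L] (p0 ∨ p0) ⊢ p2, p0
      [Ax] p0 ⊢ p0
      [WR] p0 ⊢ p0, p2
        [Ax] p0 ⊢ p0
  [→L] (p0 ∨ p0), (p0 → p0) ⊢ p2, p0
    [∨L] (p0 ∨ p0) ⊢ p2, p0
      [Ax] p0 ⊢ p0
      [WR] p0 ⊢ p0, p2
        [Ax] p0 ⊢ p0
    [Ax] p0 ⊢ p0

Result: YES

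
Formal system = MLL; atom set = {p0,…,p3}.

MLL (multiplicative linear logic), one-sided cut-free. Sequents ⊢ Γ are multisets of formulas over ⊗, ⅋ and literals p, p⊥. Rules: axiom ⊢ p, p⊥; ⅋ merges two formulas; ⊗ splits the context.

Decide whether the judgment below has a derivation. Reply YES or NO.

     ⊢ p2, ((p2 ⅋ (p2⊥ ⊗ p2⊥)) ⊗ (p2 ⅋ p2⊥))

Derivation (root first):
[⊗]  ⊢ p2, ((p2 ⅋ (p2⊥ ⊗ p2⊥)) ⊗ (p2 ⅋ p2⊥))
  [⅋]  ⊢ p2, (p2 ⅋ (p2⊥ ⊗ p2⊥))
    [⊗]  ⊢ p2, p2, (p2⊥ ⊗ p2⊥)
      [Ax]  ⊢ p2, p2⊥
      [Ax]  ⊢ p2, p2⊥
  [⅋]  ⊢ (p2 ⅋ p2⊥)
    [Ax]  ⊢ p2, p2⊥

Result: YES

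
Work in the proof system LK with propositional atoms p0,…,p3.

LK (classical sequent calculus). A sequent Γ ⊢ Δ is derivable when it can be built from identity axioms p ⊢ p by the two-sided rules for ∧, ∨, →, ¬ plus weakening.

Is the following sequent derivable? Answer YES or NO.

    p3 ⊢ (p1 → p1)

Derivation trace:
[WL] p3 ⊢ (p1 → p1)
  [→R]  ⊢ (p1 → p1)
    [Ax] p1 ⊢ p1

Result: YES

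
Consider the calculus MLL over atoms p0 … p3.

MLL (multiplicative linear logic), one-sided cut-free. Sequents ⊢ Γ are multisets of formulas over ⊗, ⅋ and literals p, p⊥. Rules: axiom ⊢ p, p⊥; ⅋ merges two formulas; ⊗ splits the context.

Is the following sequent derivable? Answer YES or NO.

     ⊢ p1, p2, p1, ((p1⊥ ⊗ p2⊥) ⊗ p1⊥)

Proof tree:
[⊗]  ⊢ p1, p2, p1, ((p1⊥ ⊗ p2⊥) ⊗ p1⊥)
  [⊗]  ⊢ p1, p2, (p1⊥ ⊗ p2⊥)
    [Ax]  ⊢ p1, p1⊥
    [Ax]  ⊢ p2, p2⊥
  [Ax]  ⊢ p1, p1⊥

Result: YES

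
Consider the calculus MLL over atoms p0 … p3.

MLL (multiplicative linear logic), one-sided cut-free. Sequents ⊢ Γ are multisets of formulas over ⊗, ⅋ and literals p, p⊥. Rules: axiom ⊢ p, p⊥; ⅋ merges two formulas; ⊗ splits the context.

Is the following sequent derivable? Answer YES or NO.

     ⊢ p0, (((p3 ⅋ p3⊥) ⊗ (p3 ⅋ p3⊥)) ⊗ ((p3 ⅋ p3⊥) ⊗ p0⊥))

Derivation trace:
[⊗]  ⊢ p0, (((p3 ⅋ p3⊥) ⊗ (p3 ⅋ p3⊥)) ⊗ ((p3 ⅋ p3⊥) ⊗ p0⊥))
  [⊗]  ⊢ ((p3 ⅋ p3⊥) ⊗ (p3 ⅋ p3⊥))
    [⅋]  ⊢ (p3 ⅋ p3⊥)
      [Ax]  ⊢ p3, p3⊥
    [⅋]  ⊢ (p3 ⅋ p3⊥)
      [Ax]  ⊢ p3, p3⊥
  [⊗]  ⊢ p0, ((p3 ⅋ p3⊥) ⊗ p0⊥)
    [⅋]  ⊢ (p3 ⅋ p3⊥)
      [Ax]  ⊢ p3, p3⊥
    [Ax]  ⊢ p0, p0⊥

Result: YES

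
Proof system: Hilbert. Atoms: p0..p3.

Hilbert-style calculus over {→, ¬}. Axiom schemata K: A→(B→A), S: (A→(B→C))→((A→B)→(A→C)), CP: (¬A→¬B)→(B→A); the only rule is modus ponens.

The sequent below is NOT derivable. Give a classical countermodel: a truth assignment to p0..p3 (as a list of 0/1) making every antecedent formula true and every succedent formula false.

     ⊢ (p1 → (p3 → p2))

Search for a countermodel by truth-table:
  v=0000: Γ:[] Δ:[(p1 → (p3 → p2))=T] refutes=False
  v=0001: Γ:[] Δ:[(p1 → (p3 → p2))=T] refutes=False
  v=0010: Γ:[] Δ:[(p1 → (p3 → p2))=T] refutes=False
  v=0011: Γ:[] Δ:[(p1 → (p3 → p2))=T] refutes=False
  v=0100: Γ:[] Δ:[(p1 → (p3 → p2))=T] refutes=False
  v=0101: Γ:[] Δ:[(p1 → (p3 → p2))=F] refutes=True  ← countermodel

Result: [0, 1, 0, 1]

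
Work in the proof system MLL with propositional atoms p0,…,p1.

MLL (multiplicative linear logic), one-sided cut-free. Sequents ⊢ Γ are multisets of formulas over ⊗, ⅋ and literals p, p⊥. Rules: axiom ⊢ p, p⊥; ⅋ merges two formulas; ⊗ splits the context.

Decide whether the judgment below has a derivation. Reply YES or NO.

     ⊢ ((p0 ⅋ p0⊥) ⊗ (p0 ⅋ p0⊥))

Derivation trace:
[⊗]  ⊢ ((p0 ⅋ p0⊥) ⊗ (p0 ⅋ p0⊥))
  [⅋]  ⊢ (p0 ⅋ p0⊥)
    [Ax]  ⊢ p0, p0⊥
  [⅋]  ⊢ (p0 ⅋ p0⊥)
    [Ax]  ⊢ p0, p0⊥

Result: YES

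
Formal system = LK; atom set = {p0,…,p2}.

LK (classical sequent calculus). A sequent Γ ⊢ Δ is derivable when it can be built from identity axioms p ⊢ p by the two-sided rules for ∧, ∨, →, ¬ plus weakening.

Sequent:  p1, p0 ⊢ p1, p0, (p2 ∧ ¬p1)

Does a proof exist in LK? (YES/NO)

Derivation trace:
[∧R] p1, p0 ⊢ p1, p0, (p2 ∧ ¬p1)
  [WR] p0 ⊢ p0, p2
    [Ax] p0 ⊢ p0
  [¬R] p1 ⊢ p1, ¬p1
    [WL] p1, p1 ⊢ p1
      [Ax] p1 ⊢ p1

Result: YES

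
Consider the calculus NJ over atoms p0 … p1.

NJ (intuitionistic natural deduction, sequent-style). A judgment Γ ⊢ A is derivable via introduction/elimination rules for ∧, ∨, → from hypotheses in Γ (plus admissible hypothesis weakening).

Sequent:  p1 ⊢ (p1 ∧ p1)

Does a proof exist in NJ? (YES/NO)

Proof tree:
[∧I] p1 ⊢ (p1 ∧ p1)
  [Wk] p1, p1 ⊢ p1
    [Ax] p1 ⊢ p1
  [Wk] p1, p1 ⊢ p1
    [Ax] p1 ⊢ p1

Result: YES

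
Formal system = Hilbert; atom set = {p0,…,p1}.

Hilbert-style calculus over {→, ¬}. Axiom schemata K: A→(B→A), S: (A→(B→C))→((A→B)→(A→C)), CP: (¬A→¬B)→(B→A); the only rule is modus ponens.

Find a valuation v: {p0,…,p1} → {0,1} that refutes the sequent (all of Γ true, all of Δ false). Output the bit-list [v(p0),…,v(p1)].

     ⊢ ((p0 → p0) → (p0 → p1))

Enumerate valuations to refute Γ ⊢ Δ:
  v=00: Γ:[] Δ:[((p0 → p0) → (p0 → p1))=T] refutes=False
  v=01: Γ:[] Δ:[((p0 → p0) → (p0 → p1))=T] refutes=False
  v=10: Γ:[] Δ:[((p0 → p0) → (p0 → p1))=F] refutes=True  ← countermodel

Result: [1, 0]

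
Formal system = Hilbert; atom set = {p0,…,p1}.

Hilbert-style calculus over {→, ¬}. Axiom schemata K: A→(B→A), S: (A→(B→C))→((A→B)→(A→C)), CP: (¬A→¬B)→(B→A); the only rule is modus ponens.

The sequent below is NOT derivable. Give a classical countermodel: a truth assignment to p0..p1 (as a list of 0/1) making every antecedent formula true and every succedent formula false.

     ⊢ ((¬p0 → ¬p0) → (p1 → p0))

Enumerate valuations to refute Γ ⊢ Δ:
  v=00: Γ:[] Δ:[((¬p0 → ¬p0) → (p1 → p0))=T] refutes=False
  v=01: Γ:[] Δ:[((¬p0 → ¬p0) → (p1 → p0))=F] refutes=True  ← countermodel

Result: [0, 1]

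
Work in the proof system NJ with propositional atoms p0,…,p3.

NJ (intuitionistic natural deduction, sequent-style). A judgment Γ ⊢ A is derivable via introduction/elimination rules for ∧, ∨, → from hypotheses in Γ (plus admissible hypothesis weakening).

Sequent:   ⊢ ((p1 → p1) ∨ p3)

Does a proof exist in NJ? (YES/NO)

Derivation (root first):
[∨I₁]  ⊢ ((p1 → p1) ∨ p3)
  [→I]  ⊢ (p1 → p1)
    [Ax] p1 ⊢ p1

Result: YES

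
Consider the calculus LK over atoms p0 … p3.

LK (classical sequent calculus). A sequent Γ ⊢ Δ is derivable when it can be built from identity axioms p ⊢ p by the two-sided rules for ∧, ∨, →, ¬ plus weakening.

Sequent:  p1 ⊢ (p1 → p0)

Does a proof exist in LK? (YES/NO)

Search for a countermodel by truth-table:
  v=0000: Γ:[p1=F] Δ:[(p1 → p0)=T] refutes=False
  v=0001: Γ:[p1=F] Δ:[(p1 → p0)=T] refutes=False
  v=0010: Γ:[p1=F] Δ:[(p1 → p0)=T] refutes=False
  v=0011: Γ:[p1=F] Δ:[(p1 → p0)=T] refutes=False
  v=0100: Γ:[p1=T] Δ:[(p1 → p0)=F] refutes=True  ← countermodel

Result: NO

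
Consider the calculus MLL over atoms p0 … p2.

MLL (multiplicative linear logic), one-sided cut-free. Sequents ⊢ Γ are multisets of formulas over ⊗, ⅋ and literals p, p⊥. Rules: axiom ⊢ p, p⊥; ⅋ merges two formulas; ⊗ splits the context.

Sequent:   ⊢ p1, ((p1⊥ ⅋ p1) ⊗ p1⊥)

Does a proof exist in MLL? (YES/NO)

Derivation trace:
[⊗]  ⊢ p1, ((p1⊥ ⅋ p1) ⊗ p1⊥)
  [⅋]  ⊢ (p1⊥ ⅋ p1)
    [Ax]  ⊢ p1, p1⊥
  [Ax]  ⊢ p1, p1⊥

Result: YES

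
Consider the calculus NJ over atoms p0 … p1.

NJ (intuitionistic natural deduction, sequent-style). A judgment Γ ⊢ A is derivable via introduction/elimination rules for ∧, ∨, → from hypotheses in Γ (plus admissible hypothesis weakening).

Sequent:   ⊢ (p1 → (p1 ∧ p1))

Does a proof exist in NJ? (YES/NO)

Derivation trace:
[→I]  ⊢ (p1 → (p1 ∧ p1))
  [∧I] p1 ⊢ (p1 ∧ p1)
    [Ax] p1 ⊢ p1
    [Ax] p1 ⊢ p1

Result: YES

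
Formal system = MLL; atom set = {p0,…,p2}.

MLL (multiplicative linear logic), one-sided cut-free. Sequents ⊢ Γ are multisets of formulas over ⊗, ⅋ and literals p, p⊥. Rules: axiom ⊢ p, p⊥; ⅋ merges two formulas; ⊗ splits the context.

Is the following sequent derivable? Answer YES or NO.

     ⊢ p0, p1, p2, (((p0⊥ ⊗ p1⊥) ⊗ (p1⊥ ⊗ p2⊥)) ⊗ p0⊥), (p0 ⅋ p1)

Derivation trace:
[⅋]  ⊢ p0, p1, p2, (((p0⊥ ⊗ p1⊥) ⊗ (p1⊥ ⊗ p2⊥)) ⊗ p0⊥), (p0 ⅋ p1)
  [⊗]  ⊢ p0, p1, p1, p2, p0, (((p0⊥ ⊗ p1⊥) ⊗ (p1⊥ ⊗ p2⊥)) ⊗ p0⊥)
    [⊗]  ⊢ p0, p1, p1, p2, ((p0⊥ ⊗ p1⊥) ⊗ (p1⊥ ⊗ p2⊥))
      [⊗]  ⊢ p0, p1, (p0⊥ ⊗ p1⊥)
        [Ax]  ⊢ p0, p0⊥
        [Ax]  ⊢ p1, p1⊥
      [⊗]  ⊢ p1, p2, (p1⊥ ⊗ p2⊥)
        [Ax]  ⊢ p1, p1⊥
        [Ax]  ⊢ p2, p2⊥
    [Ax]  ⊢ p0, p0⊥

Result: YES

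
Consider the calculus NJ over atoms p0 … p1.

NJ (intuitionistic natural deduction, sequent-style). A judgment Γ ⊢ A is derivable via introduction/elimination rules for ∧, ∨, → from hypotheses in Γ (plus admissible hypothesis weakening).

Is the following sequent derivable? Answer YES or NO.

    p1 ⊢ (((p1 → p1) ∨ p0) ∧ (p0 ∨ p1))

Derivation (root first):
[∧I] p1 ⊢ (((p1 → p1) ∨ p0) ∧ (p0 ∨ p1))
  [∨I₁]  ⊢ ((p1 → p1) ∨ p0)
    [→I]  ⊢ (p1 → p1)
      [Ax] p1 ⊢ p1
  [∨I₂] p1 ⊢ (p0 ∨ p1)
    [Ax] p1 ⊢ p1

Result: YES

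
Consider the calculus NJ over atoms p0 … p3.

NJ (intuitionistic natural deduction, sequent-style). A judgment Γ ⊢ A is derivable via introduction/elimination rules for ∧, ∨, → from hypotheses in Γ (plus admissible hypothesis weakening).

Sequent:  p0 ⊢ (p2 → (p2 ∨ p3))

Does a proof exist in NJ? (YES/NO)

Derivation trace:
[Wk] p0 ⊢ (p2 → (p2 ∨ p3))
  [→I]  ⊢ (p2 → (p2 ∨ p3))
    [∨I₁] p2 ⊢ (p2 ∨ p3)
      [Ax] p2 ⊢ p2

Result: YES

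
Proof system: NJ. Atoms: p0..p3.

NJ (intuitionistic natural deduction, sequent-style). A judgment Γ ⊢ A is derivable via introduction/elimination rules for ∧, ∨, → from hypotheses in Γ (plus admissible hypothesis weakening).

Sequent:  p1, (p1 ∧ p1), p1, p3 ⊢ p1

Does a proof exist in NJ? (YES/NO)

Derivation trace:
[Wk] p1, (p1 ∧ p1), p1, p3 ⊢ p1
  [Wk] p1, (p1 ∧ p1), p1 ⊢ p1
    [Wk] p1, (p1 ∧ p1) ⊢ p1
      [Ax] p1 ⊢ p1

Result: YES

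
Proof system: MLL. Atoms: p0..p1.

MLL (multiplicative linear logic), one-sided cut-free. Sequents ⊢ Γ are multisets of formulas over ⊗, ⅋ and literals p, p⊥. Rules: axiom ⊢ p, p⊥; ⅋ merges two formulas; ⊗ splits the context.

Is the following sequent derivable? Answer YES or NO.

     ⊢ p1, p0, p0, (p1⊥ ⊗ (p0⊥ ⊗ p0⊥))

Derivation (root first):
[⊗]  ⊢ p1, p0, p0, (p1⊥ ⊗ (p0⊥ ⊗ p0⊥))
  [Ax]  ⊢ p1, p1⊥
  [⊗]  ⊢ p0, p0, (p0⊥ ⊗ p0⊥)
    [Ax]  ⊢ p0, p0⊥
    [Ax]  ⊢ p0, p0⊥

Result: YES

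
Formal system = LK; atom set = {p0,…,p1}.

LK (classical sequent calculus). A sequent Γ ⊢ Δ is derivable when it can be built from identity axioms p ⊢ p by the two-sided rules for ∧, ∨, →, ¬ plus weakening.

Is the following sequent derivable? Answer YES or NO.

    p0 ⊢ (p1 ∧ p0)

Search for a countermodel by truth-table:
  v=00: Γ:[p0=F] Δ:[(p1 ∧ p0)=F] refutes=False
  v=01: Γ:[p0=F] Δ:[(p1 ∧ p0)=F] refutes=False
  v=10: Γ:[p0=T] Δ:[(p1 ∧ p0)=F] refutes=True  ← countermodel

Result: NO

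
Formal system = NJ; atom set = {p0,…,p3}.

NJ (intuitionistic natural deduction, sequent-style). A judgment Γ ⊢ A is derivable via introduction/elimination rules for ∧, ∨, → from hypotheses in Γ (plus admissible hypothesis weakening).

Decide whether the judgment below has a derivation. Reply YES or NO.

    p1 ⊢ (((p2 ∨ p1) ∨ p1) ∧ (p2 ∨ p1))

Derivation (root first):
[∧I] p1 ⊢ (((p2 ∨ p1) ∨ p1) ∧ (p2 ∨ p1))
  [∨I₁] p1 ⊢ ((p2 ∨ p1) ∨ p1)
    [∨I₂] p1 ⊢ (p2 ∨ p1)
      [Ax] p1 ⊢ p1
  [∨I₂] p1 ⊢ (p2 ∨ p1)
    [Ax] p1 ⊢ p1

Result: YES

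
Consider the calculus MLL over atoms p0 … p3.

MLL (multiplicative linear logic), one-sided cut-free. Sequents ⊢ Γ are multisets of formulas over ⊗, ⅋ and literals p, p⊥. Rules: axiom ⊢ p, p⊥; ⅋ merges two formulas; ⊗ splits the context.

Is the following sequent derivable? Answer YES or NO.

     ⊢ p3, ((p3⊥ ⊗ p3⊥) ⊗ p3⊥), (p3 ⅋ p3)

Derivation (root first):
[⅋]  ⊢ p3, ((p3⊥ ⊗ p3⊥) ⊗ p3⊥), (p3 ⅋ p3)
  [⊗]  ⊢ p3, p3, p3, ((p3⊥ ⊗ p3⊥) ⊗ p3⊥)
    [⊗]  ⊢ p3, p3, (p3⊥ ⊗ p3⊥)
      [Ax]  ⊢ p3, p3⊥
      [Ax]  ⊢ p3, p3⊥
    [Ax]  ⊢ p3, p3⊥

Result: YES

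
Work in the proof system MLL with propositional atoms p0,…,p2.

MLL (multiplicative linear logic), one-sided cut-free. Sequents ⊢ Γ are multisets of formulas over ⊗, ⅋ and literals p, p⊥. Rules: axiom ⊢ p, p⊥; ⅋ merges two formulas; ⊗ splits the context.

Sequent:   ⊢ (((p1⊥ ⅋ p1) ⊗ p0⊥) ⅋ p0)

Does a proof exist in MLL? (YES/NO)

Derivation trace:
[⅋]  ⊢ (((p1⊥ ⅋ p1) ⊗ p0⊥) ⅋ p0)
  [⊗]  ⊢ p0, ((p1⊥ ⅋ p1) ⊗ p0⊥)
    [⅋]  ⊢ (p1⊥ ⅋ p1)
      [Ax]  ⊢ p1, p1⊥
    [Ax]  ⊢ p0, p0⊥

Result: YES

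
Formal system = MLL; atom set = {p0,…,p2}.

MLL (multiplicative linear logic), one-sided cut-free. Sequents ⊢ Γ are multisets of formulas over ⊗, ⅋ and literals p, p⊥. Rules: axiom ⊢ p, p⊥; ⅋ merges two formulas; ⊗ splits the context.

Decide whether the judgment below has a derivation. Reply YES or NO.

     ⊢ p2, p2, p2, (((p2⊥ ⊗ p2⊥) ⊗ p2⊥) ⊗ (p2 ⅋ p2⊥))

Derivation trace:
[⊗]  ⊢ p2, p2, p2, (((p2⊥ ⊗ p2⊥) ⊗ p2⊥) ⊗ (p2 ⅋ p2⊥))
  [⊗]  ⊢ p2, p2, p2, ((p2⊥ ⊗ p2⊥) ⊗ p2⊥)
    [⊗]  ⊢ p2, p2, (p2⊥ ⊗ p2⊥)
      [Ax]  ⊢ p2, p2⊥
      [Ax]  ⊢ p2, p2⊥
    [Ax]  ⊢ p2, p2⊥
  [⅋]  ⊢ (p2 ⅋ p2⊥)
    [Ax]  ⊢ p2, p2⊥

Result: YES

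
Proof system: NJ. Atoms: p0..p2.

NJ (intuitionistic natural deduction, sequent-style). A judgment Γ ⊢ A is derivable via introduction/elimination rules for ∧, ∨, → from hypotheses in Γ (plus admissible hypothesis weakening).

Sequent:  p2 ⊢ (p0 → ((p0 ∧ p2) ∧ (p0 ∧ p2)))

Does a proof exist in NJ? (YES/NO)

Derivation (root first):
[→I] p2 ⊢ (p0 → ((p0 ∧ p2) ∧ (p0 ∧ p2)))
  [∧I] p2, p0 ⊢ ((p0 ∧ p2) ∧ (p0 ∧ p2))
    [∧I] p2, p0 ⊢ (p0 ∧ p2)
      [Ax] p0 ⊢ p0
      [Ax] p2 ⊢ p2
    [∧I] p2, p0 ⊢ (p0 ∧ p2)
      [Ax] p0 ⊢ p0
      [Ax] p2 ⊢ p2

Result: YES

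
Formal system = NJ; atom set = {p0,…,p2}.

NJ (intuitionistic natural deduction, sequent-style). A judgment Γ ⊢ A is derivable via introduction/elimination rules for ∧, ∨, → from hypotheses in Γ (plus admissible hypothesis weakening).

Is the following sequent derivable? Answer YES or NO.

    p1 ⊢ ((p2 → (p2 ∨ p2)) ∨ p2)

Derivation (root first):
[Wk] p1 ⊢ ((p2 → (p2 ∨ p2)) ∨ p2)
  [∨I₁]  ⊢ ((p2 → (p2 ∨ p2)) ∨ p2)
    [→I]  ⊢ (p2 → (p2 ∨ p2))
      [∨I₂] p2 ⊢ (p2 ∨ p2)
        [Ax] p2 ⊢ p2

Result: YES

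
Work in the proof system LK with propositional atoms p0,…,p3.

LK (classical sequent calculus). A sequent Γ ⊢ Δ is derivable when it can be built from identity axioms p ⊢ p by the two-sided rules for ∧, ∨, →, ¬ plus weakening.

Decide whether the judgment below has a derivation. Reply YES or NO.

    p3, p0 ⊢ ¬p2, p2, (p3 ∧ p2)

Derivation trace:
[∧R] p3, p0 ⊢ ¬p2, p2, (p3 ∧ p2)
  [WL] p3, p0 ⊢ p3
    [Ax] p3 ⊢ p3
  [WR]  ⊢ p2, ¬p2, p2
    [¬R]  ⊢ p2, ¬p2
      [Ax] p2 ⊢ p2

Result: YES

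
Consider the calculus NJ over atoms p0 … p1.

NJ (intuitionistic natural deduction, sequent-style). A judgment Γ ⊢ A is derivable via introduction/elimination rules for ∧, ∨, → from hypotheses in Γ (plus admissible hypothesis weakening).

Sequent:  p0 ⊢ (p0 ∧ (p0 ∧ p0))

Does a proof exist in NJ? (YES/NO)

Proof tree:
[∧I] p0 ⊢ (p0 ∧ (p0 ∧ p0))
  [Ax] p0 ⊢ p0
  [∧I] p0 ⊢ (p0 ∧ p0)
    [Ax] p0 ⊢ p0
    [Ax] p0 ⊢ p0

Result: YES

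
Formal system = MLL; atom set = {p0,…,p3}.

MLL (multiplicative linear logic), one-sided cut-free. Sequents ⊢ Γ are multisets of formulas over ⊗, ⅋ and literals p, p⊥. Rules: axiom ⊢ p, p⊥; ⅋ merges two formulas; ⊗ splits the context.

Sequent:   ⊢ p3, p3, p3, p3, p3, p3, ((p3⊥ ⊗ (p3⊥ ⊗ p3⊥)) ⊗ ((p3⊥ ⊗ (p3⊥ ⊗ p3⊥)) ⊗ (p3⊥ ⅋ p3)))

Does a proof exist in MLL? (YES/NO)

Derivation (root first):
[⊗]  ⊢ p3, p3, p3, p3, p3, p3, ((p3⊥ ⊗ (p3⊥ ⊗ p3⊥)) ⊗ ((p3⊥ ⊗ (p3⊥ ⊗ p3⊥)) ⊗ (p3⊥ ⅋ p3)))
  [⊗]  ⊢ p3, p3, p3, (p3⊥ ⊗ (p3⊥ ⊗ p3⊥))
    [Ax]  ⊢ p3, p3⊥
    [⊗]  ⊢ p3, p3, (p3⊥ ⊗ p3⊥)
      [Ax]  ⊢ p3, p3⊥
      [Ax]  ⊢ p3, p3⊥
  [⊗]  ⊢ p3, p3, p3, ((p3⊥ ⊗ (p3⊥ ⊗ p3⊥)) ⊗ (p3⊥ ⅋ p3))
    [⊗]  ⊢ p3, p3, p3, (p3⊥ ⊗ (p3⊥ ⊗ p3⊥))
      [Ax]  ⊢ p3, p3⊥
      [⊗]  ⊢ p3, p3, (p3⊥ ⊗ p3⊥)
        [Ax]  ⊢ p3, p3⊥
        [Ax]  ⊢ p3, p3⊥
    [⅋]  ⊢ (p3⊥ ⅋ p3)
      [Ax]  ⊢ p3, p3⊥

Result: YES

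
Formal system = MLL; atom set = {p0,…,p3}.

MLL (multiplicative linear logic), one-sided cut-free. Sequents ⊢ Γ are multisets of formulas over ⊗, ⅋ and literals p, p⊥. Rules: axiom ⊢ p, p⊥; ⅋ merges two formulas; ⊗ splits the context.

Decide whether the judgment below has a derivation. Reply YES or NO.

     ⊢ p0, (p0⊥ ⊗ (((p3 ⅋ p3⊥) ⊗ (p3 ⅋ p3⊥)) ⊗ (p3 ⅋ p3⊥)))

Derivation (root first):
[⊗]  ⊢ p0, (p0⊥ ⊗ (((p3 ⅋ p3⊥) ⊗ (p3 ⅋ p3⊥)) ⊗ (p3 ⅋ p3⊥)))
  [Ax]  ⊢ p0, p0⊥
  [⊗]  ⊢ (((p3 ⅋ p3⊥) ⊗ (p3 ⅋ p3⊥)) ⊗ (p3 ⅋ p3⊥))
    [⊗]  ⊢ ((p3 ⅋ p3⊥) ⊗ (p3 ⅋ p3⊥))
      [⅋]  ⊢ (p3 ⅋ p3⊥)
        [Ax]  ⊢ p3, p3⊥
      [⅋]  ⊢ (p3 ⅋ p3⊥)
        [Ax]  ⊢ p3, p3⊥
    [⅋]  ⊢ (p3 ⅋ p3⊥)
      [Ax]  ⊢ p3, p3⊥

Result: YES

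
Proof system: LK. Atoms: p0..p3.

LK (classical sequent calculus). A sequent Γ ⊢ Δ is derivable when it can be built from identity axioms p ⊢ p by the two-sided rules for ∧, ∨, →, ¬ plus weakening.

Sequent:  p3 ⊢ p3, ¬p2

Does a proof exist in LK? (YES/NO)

Derivation trace:
[¬R] p3 ⊢ p3, ¬p2
  [WL] p3, p2 ⊢ p3
    [Ax] p3 ⊢ p3

Result: YES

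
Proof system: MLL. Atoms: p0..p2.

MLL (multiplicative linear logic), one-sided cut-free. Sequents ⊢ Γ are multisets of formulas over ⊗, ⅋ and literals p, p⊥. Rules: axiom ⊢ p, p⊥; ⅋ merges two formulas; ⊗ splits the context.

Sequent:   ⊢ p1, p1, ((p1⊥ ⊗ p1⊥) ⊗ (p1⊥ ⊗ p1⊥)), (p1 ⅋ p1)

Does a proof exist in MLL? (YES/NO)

Derivation trace:
[⅋]  ⊢ p1, p1, ((p1⊥ ⊗ p1⊥) ⊗ (p1⊥ ⊗ p1⊥)), (p1 ⅋ p1)
  [⊗]  ⊢ p1, p1, p1, p1, ((p1⊥ ⊗ p1⊥) ⊗ (p1⊥ ⊗ p1⊥))
    [⊗]  ⊢ p1, p1, (p1⊥ ⊗ p1⊥)
      [Ax]  ⊢ p1, p1⊥
      [Ax]  ⊢ p1, p1⊥
    [⊗]  ⊢ p1, p1, (p1⊥ ⊗ p1⊥)
      [Ax]  ⊢ p1, p1⊥
      [Ax]  ⊢ p1, p1⊥

Result: YES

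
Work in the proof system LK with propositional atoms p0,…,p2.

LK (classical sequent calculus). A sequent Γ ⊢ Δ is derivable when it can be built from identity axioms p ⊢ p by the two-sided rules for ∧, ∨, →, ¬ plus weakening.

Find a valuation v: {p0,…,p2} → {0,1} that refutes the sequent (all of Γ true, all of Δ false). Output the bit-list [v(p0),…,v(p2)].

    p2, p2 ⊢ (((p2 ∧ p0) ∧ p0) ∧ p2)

Enumerate valuations to refute Γ ⊢ Δ:
  v=000: Γ:[p2=F, p2=F] Δ:[(((p2 ∧ p0) ∧ p0) ∧ p2)=F] refutes=False
  v=001: Γ:[p2=T, p2=T] Δ:[(((p2 ∧ p0) ∧ p0) ∧ p2)=F] refutes=True  ← countermodel

Result: [0, 0, 1]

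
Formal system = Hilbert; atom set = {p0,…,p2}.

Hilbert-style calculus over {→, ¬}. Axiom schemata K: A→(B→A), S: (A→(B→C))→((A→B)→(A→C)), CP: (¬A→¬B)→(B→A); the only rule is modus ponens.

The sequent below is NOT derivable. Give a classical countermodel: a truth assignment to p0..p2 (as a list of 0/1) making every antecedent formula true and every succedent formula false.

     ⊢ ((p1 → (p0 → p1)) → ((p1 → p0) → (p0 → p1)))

Search for a countermodel by truth-table:
  v=000: Γ:[] Δ:[((p1 → (p0 → p1)) → ((p1 → p0) → (p0 → p1)))=T] refutes=False
  v=001: Γ:[] Δ:[((p1 → (p0 → p1)) → ((p1 → p0) → (p0 → p1)))=T] refutes=False
  v=010: Γ:[] Δ:[((p1 → (p0 → p1)) → ((p1 → p0) → (p0 → p1)))=T] refutes=False
  v=011: Γ:[] Δ:[((p1 → (p0 → p1)) → ((p1 → p0) → (p0 → p1)))=T] refutes=False
  v=100: Γ:[] Δ:[((p1 → (p0 → p1)) → ((p1 → p0) → (p0 → p1)))=F] refutes=True  ← countermodel

Result: [1, 0, 0]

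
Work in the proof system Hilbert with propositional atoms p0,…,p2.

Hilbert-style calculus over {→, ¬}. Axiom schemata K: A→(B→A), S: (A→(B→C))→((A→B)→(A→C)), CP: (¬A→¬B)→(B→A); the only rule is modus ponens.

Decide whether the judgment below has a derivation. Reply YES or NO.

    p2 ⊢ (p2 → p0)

Truth-table refutation:
  v=000: Γ:[p2=F] Δ:[(p2 → p0)=T] refutes=False
  v=001: Γ:[p2=T] Δ:[(p2 → p0)=F] refutes=True  ← countermodel

Result: NO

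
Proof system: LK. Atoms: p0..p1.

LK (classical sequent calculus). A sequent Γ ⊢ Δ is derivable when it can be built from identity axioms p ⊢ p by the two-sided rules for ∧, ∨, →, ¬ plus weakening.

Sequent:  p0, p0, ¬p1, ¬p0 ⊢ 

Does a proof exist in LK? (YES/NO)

Derivation (root first):
[¬L] p0, p0, ¬p1, ¬p0 ⊢ 
  [¬L] p0, p0, ¬p1 ⊢ p0
    [WR] p0, p0 ⊢ p0, p1
      [WL] p0, p0 ⊢ p0
        [Ax] p0 ⊢ p0

Result: YES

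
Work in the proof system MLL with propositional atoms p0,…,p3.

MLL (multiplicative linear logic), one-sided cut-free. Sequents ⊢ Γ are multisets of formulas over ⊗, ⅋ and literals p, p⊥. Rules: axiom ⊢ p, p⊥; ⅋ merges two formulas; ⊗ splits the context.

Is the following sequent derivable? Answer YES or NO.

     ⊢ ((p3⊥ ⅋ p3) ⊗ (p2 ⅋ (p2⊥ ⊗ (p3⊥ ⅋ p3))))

Derivation (root first):
[⊗]  ⊢ ((p3⊥ ⅋ p3) ⊗ (p2 ⅋ (p2⊥ ⊗ (p3⊥ ⅋ p3))))
  [⅋]  ⊢ (p3⊥ ⅋ p3)
    [Ax]  ⊢ p3, p3⊥
  [⅋]  ⊢ (p2 ⅋ (p2⊥ ⊗ (p3⊥ ⅋ p3)))
    [⊗]  ⊢ p2, (p2⊥ ⊗ (p3⊥ ⅋ p3))
      [Ax]  ⊢ p2, p2⊥
      [⅋]  ⊢ (p3⊥ ⅋ p3)
        [Ax]  ⊢ p3, p3⊥

Result: YES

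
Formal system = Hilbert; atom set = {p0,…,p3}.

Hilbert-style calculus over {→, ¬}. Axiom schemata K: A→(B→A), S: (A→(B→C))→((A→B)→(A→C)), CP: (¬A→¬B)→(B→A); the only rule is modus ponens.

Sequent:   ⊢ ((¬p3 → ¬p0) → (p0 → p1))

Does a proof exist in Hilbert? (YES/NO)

Enumerate valuations to refute Γ ⊢ Δ:
  v=0000: Γ:[] Δ:[((¬p3 → ¬p0) → (p0 → p1))=T] refutes=False
  v=0001: Γ:[] Δ:[((¬p3 → ¬p0) → (p0 → p1))=T] refutes=False
  v=0010: Γ:[] Δ:[((¬p3 → ¬p0) → (p0 → p1))=T] refutes=False
  v=0011: Γ:[] Δ:[((¬p3 → ¬p0) → (p0 → p1))=T] refutes=False
  v=0100: Γ:[] Δ:[((¬p3 → ¬p0) → (p0 → p1))=T] refutes=False
  v=0101: Γ:[] Δ:[((¬p3 → ¬p0) → (p0 → p1))=T] refutes=False
  v=0110: Γ:[] Δ:[((¬p3 → ¬p0) → (p0 → p1))=T] refutes=False
  v=0111: Γ:[] Δ:[((¬p3 → ¬p0) → (p0 → p1))=T] refutes=False
  v=1000: Γ:[] Δ:[((¬p3 → ¬p0) → (p0 → p1))=T] refutes=False
  v=1001: Γ:[] Δ:[((¬p3 → ¬p0) → (p0 → p1))=F] refutes=True  ← countermodel

Result: NO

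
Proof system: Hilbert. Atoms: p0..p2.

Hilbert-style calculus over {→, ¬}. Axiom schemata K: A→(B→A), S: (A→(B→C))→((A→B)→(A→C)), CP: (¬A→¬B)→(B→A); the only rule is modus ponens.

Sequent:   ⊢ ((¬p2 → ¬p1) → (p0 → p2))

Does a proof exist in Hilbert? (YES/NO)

Truth-table refutation:
  v=000: Γ:[] Δ:[((¬p2 → ¬p1) → (p0 → p2))=T] refutes=False
  v=001: Γ:[] Δ:[((¬p2 → ¬p1) → (p0 → p2))=T] refutes=False
  v=010: Γ:[] Δ:[((¬p2 → ¬p1) → (p0 → p2))=T] refutes=False
  v=011: Γ:[] Δ:[((¬p2 → ¬p1) → (p0 → p2))=T] refutes=False
  v=100: Γ:[] Δ:[((¬p2 → ¬p1) → (p0 → p2))=F] refutes=True  ← countermodel

Result: NO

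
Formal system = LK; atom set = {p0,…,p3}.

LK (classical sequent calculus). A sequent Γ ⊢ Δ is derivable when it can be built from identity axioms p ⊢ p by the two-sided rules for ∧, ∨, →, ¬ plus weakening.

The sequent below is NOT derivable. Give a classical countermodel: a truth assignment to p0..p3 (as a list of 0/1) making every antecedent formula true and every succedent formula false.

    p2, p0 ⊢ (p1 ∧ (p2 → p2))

Enumerate valuations to refute Γ ⊢ Δ:
  v=0000: Γ:[p2=F, p0=F] Δ:[(p1 ∧ (p2 → p2))=F] refutes=False
  v=0001: Γ:[p2=F, p0=F] Δ:[(p1 ∧ (p2 → p2))=F] refutes=False
  v=0010: Γ:[p2=T, p0=F] Δ:[(p1 ∧ (p2 → p2))=F] refutes=False
  v=0011: Γ:[p2=T, p0=F] Δ:[(p1 ∧ (p2 → p2))=F] refutes=False
  v=0100: Γ:[p2=F, p0=F] Δ:[(p1 ∧ (p2 → p2))=T] refutes=False
  v=0101: Γ:[p2=F, p0=F] Δ:[(p1 ∧ (p2 → p2))=T] refutes=False
  v=0110: Γ:[p2=T, p0=F] Δ:[(p1 ∧ (p2 → p2))=T] refutes=False
  v=0111: Γ:[p2=T, p0=F] Δ:[(p1 ∧ (p2 → p2))=T] refutes=False
  v=1000: Γ:[p2=F, p0=T] Δ:[(p1 ∧ (p2 → p2))=F] refutes=False
  v=1001: Γ:[p2=F, p0=T] Δ:[(p1 ∧ (p2 → p2))=F] refutes=False
  v=1010: Γ:[p2=T, p0=T] Δ:[(p1 ∧ (p2 → p2))=F] refutes=True  ← countermodel

Result: [1, 0, 1, 0]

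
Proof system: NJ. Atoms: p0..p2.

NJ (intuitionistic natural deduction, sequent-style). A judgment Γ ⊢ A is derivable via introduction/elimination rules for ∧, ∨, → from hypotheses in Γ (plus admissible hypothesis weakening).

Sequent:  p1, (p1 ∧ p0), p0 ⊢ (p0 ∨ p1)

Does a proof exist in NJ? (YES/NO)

Derivation trace:
[∨I₂] p1, (p1 ∧ p0), p0 ⊢ (p0 ∨ p1)
  [Wk] p1, (p1 ∧ p0), p0 ⊢ p1
    [Wk] p1, (p1 ∧ p0) ⊢ p1
      [Ax] p1 ⊢ p1

Result: YES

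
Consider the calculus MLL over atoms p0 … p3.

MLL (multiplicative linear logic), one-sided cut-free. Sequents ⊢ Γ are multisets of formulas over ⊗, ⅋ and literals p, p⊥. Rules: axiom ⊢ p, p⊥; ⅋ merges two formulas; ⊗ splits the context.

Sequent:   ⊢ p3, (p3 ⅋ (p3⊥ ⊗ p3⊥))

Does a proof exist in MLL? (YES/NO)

Proof tree:
[⅋]  ⊢ p3, (p3 ⅋ (p3⊥ ⊗ p3⊥))
  [⊗]  ⊢ p3, p3, (p3⊥ ⊗ p3⊥)
    [Ax]  ⊢ p3, p3⊥
    [Ax]  ⊢ p3, p3⊥

Result: YES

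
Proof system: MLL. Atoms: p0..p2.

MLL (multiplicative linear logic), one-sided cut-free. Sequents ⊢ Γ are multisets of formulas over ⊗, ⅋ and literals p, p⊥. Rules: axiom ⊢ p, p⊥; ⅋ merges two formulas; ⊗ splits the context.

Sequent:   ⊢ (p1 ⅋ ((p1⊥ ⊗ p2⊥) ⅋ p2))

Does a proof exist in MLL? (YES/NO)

Derivation (root first):
[⅋]  ⊢ (p1 ⅋ ((p1⊥ ⊗ p2⊥) ⅋ p2))
  [⅋]  ⊢ p1, ((p1⊥ ⊗ p2⊥) ⅋ p2)
    [⊗]  ⊢ p1, p2, (p1⊥ ⊗ p2⊥)
      [Ax]  ⊢ p1, p1⊥
      [Ax]  ⊢ p2, p2⊥

Result: YES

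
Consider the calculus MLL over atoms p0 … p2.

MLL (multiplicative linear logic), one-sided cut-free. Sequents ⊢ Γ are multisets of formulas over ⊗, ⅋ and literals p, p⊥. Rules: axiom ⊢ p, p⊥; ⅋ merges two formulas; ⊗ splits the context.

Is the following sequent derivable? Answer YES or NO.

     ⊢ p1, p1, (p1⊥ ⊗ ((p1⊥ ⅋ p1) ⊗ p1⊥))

Proof tree:
[⊗]  ⊢ p1, p1, (p1⊥ ⊗ ((p1⊥ ⅋ p1) ⊗ p1⊥))
  [Ax]  ⊢ p1, p1⊥
  [⊗]  ⊢ p1, ((p1⊥ ⅋ p1) ⊗ p1⊥)
    [⅋]  ⊢ (p1⊥ ⅋ p1)
      [Ax]  ⊢ p1, p1⊥
    [Ax]  ⊢ p1, p1⊥

Result: YES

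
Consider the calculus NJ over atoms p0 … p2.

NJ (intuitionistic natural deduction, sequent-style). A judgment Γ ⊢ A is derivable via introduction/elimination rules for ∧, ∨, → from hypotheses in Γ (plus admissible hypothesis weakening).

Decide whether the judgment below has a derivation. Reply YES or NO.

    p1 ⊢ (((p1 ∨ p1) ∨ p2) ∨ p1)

Derivation (root first):
[∨I₁] p1 ⊢ (((p1 ∨ p1) ∨ p2) ∨ p1)
  [∨I₁] p1 ⊢ ((p1 ∨ p1) ∨ p2)
    [∨I₁] p1 ⊢ (p1 ∨ p1)
      [Ax] p1 ⊢ p1

Result: YES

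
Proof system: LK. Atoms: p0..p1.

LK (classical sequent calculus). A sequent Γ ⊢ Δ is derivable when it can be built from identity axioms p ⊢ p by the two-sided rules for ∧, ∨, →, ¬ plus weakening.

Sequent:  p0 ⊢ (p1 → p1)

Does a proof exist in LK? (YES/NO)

Derivation trace:
[→R] p0 ⊢ (p1 → p1)
  [WL] p1, p0 ⊢ p1
    [Ax] p1 ⊢ p1

Result: YES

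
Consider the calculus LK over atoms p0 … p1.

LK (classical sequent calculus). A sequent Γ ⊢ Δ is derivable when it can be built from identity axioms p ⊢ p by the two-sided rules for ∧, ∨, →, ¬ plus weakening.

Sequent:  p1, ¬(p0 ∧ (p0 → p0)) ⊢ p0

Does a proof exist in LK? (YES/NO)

Truth-table refutation:
  v=00: Γ:[p1=F, ¬(p0 ∧ (p0 → p0))=T] Δ:[p0=F] refutes=False
  v=01: Γ:[p1=T, ¬(p0 ∧ (p0 → p0))=T] Δ:[p0=F] refutes=True  ← countermodel

Result: NO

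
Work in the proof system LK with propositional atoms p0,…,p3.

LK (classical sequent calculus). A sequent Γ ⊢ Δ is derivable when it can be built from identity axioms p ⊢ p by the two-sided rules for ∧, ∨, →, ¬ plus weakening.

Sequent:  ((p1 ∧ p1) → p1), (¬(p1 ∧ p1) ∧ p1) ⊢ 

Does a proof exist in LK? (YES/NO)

Proof tree:
[∧L] ((p1 ∧ p1) → p1), (¬(p1 ∧ p1) ∧ p1) ⊢ 
  [¬L] p1, ((p1 ∧ p1) → p1), ¬(p1 ∧ p1) ⊢ 
    [→L] p1, ((p1 ∧ p1) → p1) ⊢ (p1 ∧ p1)
      [∧R] p1 ⊢ (p1 ∧ p1)
        [Ax] p1 ⊢ p1
        [Ax] p1 ⊢ p1
      [∧R] p1 ⊢ (p1 ∧ p1)
        [Ax] p1 ⊢ p1
        [Ax] p1 ⊢ p1

Result: YES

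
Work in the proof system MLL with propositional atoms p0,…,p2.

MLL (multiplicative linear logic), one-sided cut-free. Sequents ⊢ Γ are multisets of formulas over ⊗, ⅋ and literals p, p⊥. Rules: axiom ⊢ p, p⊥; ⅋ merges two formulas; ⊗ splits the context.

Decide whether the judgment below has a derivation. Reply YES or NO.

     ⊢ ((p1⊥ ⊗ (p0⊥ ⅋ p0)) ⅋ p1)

Derivation trace:
[⅋]  ⊢ ((p1⊥ ⊗ (p0⊥ ⅋ p0)) ⅋ p1)
  [⊗]  ⊢ p1, (p1⊥ ⊗ (p0⊥ ⅋ p0))
    [Ax]  ⊢ p1, p1⊥
    [⅋]  ⊢ (p0⊥ ⅋ p0)
      [Ax]  ⊢ p0, p0⊥

Result: YES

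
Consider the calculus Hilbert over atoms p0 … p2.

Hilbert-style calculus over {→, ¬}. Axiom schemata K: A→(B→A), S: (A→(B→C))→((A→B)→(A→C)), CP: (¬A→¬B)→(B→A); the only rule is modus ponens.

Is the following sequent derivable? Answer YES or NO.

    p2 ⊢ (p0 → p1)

Enumerate valuations to refute Γ ⊢ Δ:
  v=000: Γ:[p2=F] Δ:[(p0 → p1)=T] refutes=False
  v=001: Γ:[p2=T] Δ:[(p0 → p1)=T] refutes=False
  v=010: Γ:[p2=F] Δ:[(p0 → p1)=T] refutes=False
  v=011: Γ:[p2=T] Δ:[(p0 → p1)=T] refutes=False
  v=100: Γ:[p2=F] Δ:[(p0 → p1)=F] refutes=False
  v=101: Γ:[p2=T] Δ:[(p0 → p1)=F] refutes=True  ← countermodel

Result: NO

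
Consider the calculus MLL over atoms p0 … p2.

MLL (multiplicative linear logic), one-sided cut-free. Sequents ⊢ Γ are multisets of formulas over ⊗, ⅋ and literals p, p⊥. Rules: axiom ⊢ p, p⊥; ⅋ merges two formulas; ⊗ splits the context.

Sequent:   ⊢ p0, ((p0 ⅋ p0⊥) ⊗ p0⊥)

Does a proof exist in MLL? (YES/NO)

Proof tree:
[⊗]  ⊢ p0, ((p0 ⅋ p0⊥) ⊗ p0⊥)
  [⅋]  ⊢ (p0 ⅋ p0⊥)
    [Ax]  ⊢ p0, p0⊥
  [Ax]  ⊢ p0, p0⊥

Result: YES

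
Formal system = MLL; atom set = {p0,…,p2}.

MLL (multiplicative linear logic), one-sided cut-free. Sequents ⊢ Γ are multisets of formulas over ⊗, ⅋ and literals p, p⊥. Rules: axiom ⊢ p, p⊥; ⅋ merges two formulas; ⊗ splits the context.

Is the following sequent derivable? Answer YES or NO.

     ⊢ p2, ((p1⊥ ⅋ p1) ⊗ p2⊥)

Derivation (root first):
[⊗]  ⊢ p2, ((p1⊥ ⅋ p1) ⊗ p2⊥)
  [⅋]  ⊢ (p1⊥ ⅋ p1)
    [Ax]  ⊢ p1, p1⊥
  [Ax]  ⊢ p2, p2⊥

Result: YES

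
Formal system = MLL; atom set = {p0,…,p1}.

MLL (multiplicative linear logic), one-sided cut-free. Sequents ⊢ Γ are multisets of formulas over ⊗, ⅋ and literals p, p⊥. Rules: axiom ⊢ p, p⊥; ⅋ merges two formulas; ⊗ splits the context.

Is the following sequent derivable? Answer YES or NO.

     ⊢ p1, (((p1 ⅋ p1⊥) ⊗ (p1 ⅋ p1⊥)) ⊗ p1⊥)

Derivation trace:
[⊗]  ⊢ p1, (((p1 ⅋ p1⊥) ⊗ (p1 ⅋ p1⊥)) ⊗ p1⊥)
  [⊗]  ⊢ ((p1 ⅋ p1⊥) ⊗ (p1 ⅋ p1⊥))
    [⅋]  ⊢ (p1 ⅋ p1⊥)
      [Ax]  ⊢ p1, p1⊥
    [⅋]  ⊢ (p1 ⅋ p1⊥)
      [Ax]  ⊢ p1, p1⊥
  [Ax]  ⊢ p1, p1⊥

Result: YES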